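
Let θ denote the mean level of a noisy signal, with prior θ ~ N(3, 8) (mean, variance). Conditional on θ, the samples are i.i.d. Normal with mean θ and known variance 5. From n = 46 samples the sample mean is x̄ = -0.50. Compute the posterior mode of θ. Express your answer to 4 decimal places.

θ̂_MAP = -0.4531

n = 46, x̄ = -0.50.
For a Normal prior and Normal likelihood with known variance, the posterior is Normal; its mode equals its mean, the precision-weighted average.
Prior precision 1/σ₀² = 1/8 = 0.125; data precision n/σ² = 46/5 = 9.2.
θ̂ = (0.125·3 + 9.2·(-0.5)) / (0.125 + 9.2) = (-4.225)/9.325 = -169/373 ≈ -0.4531.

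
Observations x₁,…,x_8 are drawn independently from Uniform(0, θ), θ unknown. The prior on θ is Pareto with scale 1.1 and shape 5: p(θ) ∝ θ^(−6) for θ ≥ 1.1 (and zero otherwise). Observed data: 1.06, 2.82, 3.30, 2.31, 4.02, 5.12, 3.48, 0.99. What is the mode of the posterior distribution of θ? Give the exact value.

The Uniform(0, θ) likelihood is θ^(−n) for θ ≥ max(xᵢ), zero otherwise. Here max(xᵢ) = 5.12.
Posterior ∝ θ^(−6) · θ^(−8) = θ^(−14) on θ ≥ max(1.1, 5.12) = 5.12.
This density is strictly decreasing in θ, so the posterior mode lies at the lower boundary of the support.

θ̂_MAP = 5.12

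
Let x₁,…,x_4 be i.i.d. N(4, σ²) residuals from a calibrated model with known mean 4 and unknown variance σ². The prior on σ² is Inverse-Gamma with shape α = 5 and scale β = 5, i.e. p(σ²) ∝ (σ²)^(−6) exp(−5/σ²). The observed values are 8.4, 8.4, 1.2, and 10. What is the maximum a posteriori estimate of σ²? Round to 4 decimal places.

Sum of squared deviations about the known mean: SS = (8.4−4)² + (8.4−4)² + (1.2−4)² + (10−4)² = 82.56.
The Normal likelihood contributes (σ²)^(−n/2) exp(−SS/(2σ²)), so the posterior is Inverse-Gamma(α + n/2, β + SS/2) = Inverse-Gamma(7, 46.28).
The mode of Inverse-Gamma(a, b) is b/(a+1) = 46.28/8 ≈ 5.7850.

σ̂²_MAP = 5.7850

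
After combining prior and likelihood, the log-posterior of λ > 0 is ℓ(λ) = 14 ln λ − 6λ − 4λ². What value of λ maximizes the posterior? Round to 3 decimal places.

λ̂_MAP = 1.000

ℓ'(λ) = 14/λ − 6 − 8λ. Setting this to zero and multiplying by λ: 8λ² + 6λ − 14 = 0.
λ = (−6 + √(6² + 4·8·14)) / (2·8) = (−6 + √484) / 16 = (−6 + 22)/16 = 1.
ℓ''(λ) = −14/λ² − 8 < 0, confirming a maximum.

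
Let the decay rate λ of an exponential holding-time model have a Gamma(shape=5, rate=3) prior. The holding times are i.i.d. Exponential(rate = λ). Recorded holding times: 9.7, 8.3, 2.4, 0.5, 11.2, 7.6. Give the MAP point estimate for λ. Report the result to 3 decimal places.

The Exponential(rate=λ) likelihood is ∝ λ^n e^(−λΣtᵢ). Here n = 6 and Σtᵢ = 9.7 + 8.3 + 2.4 + 0.5 + 11.2 + 7.6 = 39.7.
Posterior ∝ λ^4e^(−3λ) · λ^6e^(−39.7λ) = λ^10e^(−42.7λ), i.e. Gamma(11, 42.7).
Mode = (a−1)/b = 10/42.7 ≈ 0.234.

λ̂_MAP = 0.234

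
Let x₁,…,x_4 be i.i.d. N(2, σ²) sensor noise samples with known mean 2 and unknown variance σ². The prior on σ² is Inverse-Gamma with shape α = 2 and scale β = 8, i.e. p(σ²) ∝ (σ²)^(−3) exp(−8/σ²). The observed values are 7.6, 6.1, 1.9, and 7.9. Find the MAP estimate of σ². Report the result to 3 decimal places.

σ̂²_MAP = 9.899

Sum of squared deviations about the known mean: SS = (7.6−2)² + (6.1−2)² + (1.9−2)² + (7.9−2)² = 82.99.
The Normal likelihood contributes (σ²)^(−n/2) exp(−SS/(2σ²)), so the posterior is Inverse-Gamma(α + n/2, β + SS/2) = Inverse-Gamma(4, 49.495).
The mode of Inverse-Gamma(a, b) is b/(a+1) = 49.495/5 ≈ 9.899.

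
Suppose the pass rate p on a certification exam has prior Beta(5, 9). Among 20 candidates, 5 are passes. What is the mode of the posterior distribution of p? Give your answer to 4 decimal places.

Prior: Beta(5, 9).
Data: 5 successes in 20 trials. The binomial likelihood contributes p^5(1−p)^15, so the posterior is Beta(5+5, 9+15) = Beta(10, 24).
For Beta(a, b) with a, b > 1 the mode is (a−1)/(a+b−2) = 9/32 ≈ 0.2813.

p̂_MAP = 0.2813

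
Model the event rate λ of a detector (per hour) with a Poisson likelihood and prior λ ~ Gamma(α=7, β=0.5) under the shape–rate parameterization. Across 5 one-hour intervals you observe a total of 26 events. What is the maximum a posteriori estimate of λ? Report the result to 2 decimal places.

λ̂_MAP = 5.82

Σxᵢ = 26, n = 5.
Posterior ∝ λ^6e^(−0.5λ) · λ^26e^(−5λ) = λ^32e^(−5.5λ), i.e. Gamma(shape=33, rate=5.5).
The mode of a Gamma(a, b) with a ≥ 1 (shape–rate) is (a−1)/b = 32/5.5 ≈ 5.82.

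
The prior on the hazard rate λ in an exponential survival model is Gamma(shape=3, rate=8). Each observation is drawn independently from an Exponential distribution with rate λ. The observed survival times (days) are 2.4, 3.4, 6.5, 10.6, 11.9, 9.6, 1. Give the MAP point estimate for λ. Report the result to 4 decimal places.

The Exponential(rate=λ) likelihood is ∝ λ^n e^(−λΣtᵢ). Here n = 7 and Σtᵢ = 2.4 + 3.4 + 6.5 + 10.6 + 11.9 + 9.6 + 1 = 45.4.
Posterior ∝ λ^2e^(−8λ) · λ^7e^(−45.4λ) = λ^9e^(−53.4λ), i.e. Gamma(10, 53.4).
Mode = (a−1)/b = 9/53.4 ≈ 0.1685.

λ̂_MAP = 0.1685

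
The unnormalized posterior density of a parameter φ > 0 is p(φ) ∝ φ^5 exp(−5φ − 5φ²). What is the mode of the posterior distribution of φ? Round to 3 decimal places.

φ̂_MAP = 0.500

ℓ'(φ) = 5/φ − 5 − 10φ. Setting this to zero and multiplying by φ: 10φ² + 5φ − 5 = 0.
φ = (−5 + √(5² + 4·10·5)) / (2·10) = (−5 + √225) / 20 = (−5 + 15)/20 = 1/2.
ℓ''(φ) = −5/φ² − 10 < 0, confirming a maximum.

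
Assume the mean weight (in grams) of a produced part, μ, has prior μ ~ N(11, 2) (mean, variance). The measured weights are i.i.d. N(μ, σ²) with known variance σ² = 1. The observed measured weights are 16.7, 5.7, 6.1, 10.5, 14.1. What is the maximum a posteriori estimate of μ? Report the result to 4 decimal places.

n = 5; x̄ = (16.7 + 5.7 + 6.1 + 10.5 + 14.1)/5 = 53.1/5 = 10.62.
For a Normal prior and Normal likelihood with known variance, the posterior is Normal; its mode equals its mean, the precision-weighted average.
Prior precision 1/σ₀² = 1/2 = 0.5; data precision n/σ² = 5/1 = 5.
μ̂ = (0.5·11 + 5·10.62) / (0.5 + 5) = 58.6/5.5 = 586/55 ≈ 10.6545.

μ̂_MAP = 10.6545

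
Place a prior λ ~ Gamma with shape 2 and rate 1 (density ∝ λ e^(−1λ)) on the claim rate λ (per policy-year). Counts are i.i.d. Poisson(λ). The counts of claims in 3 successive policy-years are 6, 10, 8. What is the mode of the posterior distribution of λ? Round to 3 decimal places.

λ̂_MAP = 6.250

Σxᵢ = 6+10+8 = 24, with n = 3.
Posterior ∝ λe^(−1λ) · λ^24e^(−3λ) = λ^25e^(−4λ), i.e. Gamma(shape=26, rate=4).
The mode of a Gamma(a, b) with a ≥ 1 (shape–rate) is (a−1)/b = 25/4 ≈ 6.250.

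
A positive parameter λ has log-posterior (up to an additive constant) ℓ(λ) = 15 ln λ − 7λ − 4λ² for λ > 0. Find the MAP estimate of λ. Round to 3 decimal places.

λ̂_MAP = 1.000

ℓ'(λ) = 15/λ − 7 − 8λ. Setting this to zero and multiplying by λ: 8λ² + 7λ − 15 = 0.
λ = (−7 + √(7² + 4·8·15)) / (2·8) = (−7 + √529) / 16 = (−7 + 23)/16 = 1.
ℓ''(λ) = −15/λ² − 8 < 0, confirming a maximum.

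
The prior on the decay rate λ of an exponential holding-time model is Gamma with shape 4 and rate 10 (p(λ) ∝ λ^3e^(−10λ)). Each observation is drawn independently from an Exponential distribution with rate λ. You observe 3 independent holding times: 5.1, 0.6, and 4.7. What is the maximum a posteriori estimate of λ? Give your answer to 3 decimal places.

λ̂_MAP = 0.294

The Exponential(rate=λ) likelihood is ∝ λ^n e^(−λΣtᵢ). Here n = 3 and Σtᵢ = 5.1 + 0.6 + 4.7 = 10.4.
Posterior ∝ λ^3e^(−10λ) · λ^3e^(−10.4λ) = λ^6e^(−20.4λ), i.e. Gamma(7, 20.4).
Mode = (a−1)/b = 6/20.4 ≈ 0.294.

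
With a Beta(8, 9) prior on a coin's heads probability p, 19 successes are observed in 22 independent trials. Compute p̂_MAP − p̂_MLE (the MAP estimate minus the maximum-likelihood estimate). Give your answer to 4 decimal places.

Posterior is Beta(27, 12); MAP = (27−1)/(39−2) = 26/37 ≈ 0.70270.
MLE ignores the prior: p̂_MLE = k/n = 19/22 ≈ 0.86364.
Difference = 26/37 − 19/22 = -131/814 ≈ -0.1609.

MAP − MLE = -0.1609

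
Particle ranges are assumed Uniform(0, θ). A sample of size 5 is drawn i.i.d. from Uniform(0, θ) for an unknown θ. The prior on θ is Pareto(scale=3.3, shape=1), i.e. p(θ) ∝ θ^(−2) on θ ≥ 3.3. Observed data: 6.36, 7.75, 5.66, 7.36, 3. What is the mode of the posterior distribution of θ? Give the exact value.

The Uniform(0, θ) likelihood is θ^(−n) for θ ≥ max(xᵢ), zero otherwise. Here max(xᵢ) = 7.75.
Posterior ∝ θ^(−2) · θ^(−5) = θ^(−7) on θ ≥ max(3.3, 7.75) = 7.75.
This density is strictly decreasing in θ, so the posterior mode lies at the lower boundary of the support.

θ̂_MAP = 7.75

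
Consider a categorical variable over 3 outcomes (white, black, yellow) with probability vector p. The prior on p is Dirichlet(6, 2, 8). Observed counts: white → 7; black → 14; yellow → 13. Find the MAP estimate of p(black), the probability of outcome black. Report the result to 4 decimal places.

The posterior is Dirichlet(αᵢ + nᵢ) = Dirichlet(13, 16, 21).
For a Dirichlet(a₁,…,a_K) with all aᵢ > 1, the mode has j-th component (aⱼ − 1)/(Σaᵢ − K).
Here Σaᵢ = 50 and K = 3, so p(black) = (16 − 1)/(50 − 3) = 15/47 ≈ 0.3191.

MAP estimate of p(black) = 0.3191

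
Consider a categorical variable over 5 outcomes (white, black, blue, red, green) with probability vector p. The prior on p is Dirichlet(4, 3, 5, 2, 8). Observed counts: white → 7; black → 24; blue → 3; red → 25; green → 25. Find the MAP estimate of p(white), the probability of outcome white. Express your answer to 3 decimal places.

MAP estimate of p(white) = 0.099

The posterior is Dirichlet(αᵢ + nᵢ) = Dirichlet(11, 27, 8, 27, 33).
For a Dirichlet(a₁,…,a_K) with all aᵢ > 1, the mode has j-th component (aⱼ − 1)/(Σaᵢ − K).
Here Σaᵢ = 106 and K = 5, so p(white) = (11 − 1)/(106 − 5) = 10/101 ≈ 0.099.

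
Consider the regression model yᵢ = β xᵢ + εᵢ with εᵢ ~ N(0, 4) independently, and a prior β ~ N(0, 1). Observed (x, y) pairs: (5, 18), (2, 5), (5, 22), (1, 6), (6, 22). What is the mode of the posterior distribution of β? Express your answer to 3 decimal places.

β̂_MAP = 3.663

log p(β | y) = −Σ(yᵢ − βxᵢ)²/(2·4) − β²/(2·1) + const.
Setting the derivative to zero: Σxᵢ(yᵢ − βxᵢ)/4 − β/1 = 0, so β = Σxᵢyᵢ / (Σxᵢ² + σ²/τ²).
Σxᵢyᵢ = 5·18 + 2·5 + 5·22 + 1·6 + 6·22 = 348; Σxᵢ² = 91; σ²/τ² = 4.
β̂_MAP = 348 / (91 + 4) = 348/95 ≈ 3.663.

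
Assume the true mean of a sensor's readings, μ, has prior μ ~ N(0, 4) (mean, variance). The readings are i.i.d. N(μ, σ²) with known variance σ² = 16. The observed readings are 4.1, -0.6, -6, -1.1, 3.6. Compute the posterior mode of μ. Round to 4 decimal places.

μ̂_MAP = 0.0000

n = 5; x̄ = (4.1 + (-0.6) + (-6) + (-1.1) + 3.6)/5 = 0/5 = 0.
For a Normal prior and Normal likelihood with known variance, the posterior is Normal; its mode equals its mean, the precision-weighted average.
Prior precision 1/σ₀² = 1/4 = 0.25; data precision n/σ² = 5/16 = 0.3125.
μ̂ = (0.25·0 + 0.3125·0) / (0.25 + 0.3125) = 0/0.5625 = 0.0000.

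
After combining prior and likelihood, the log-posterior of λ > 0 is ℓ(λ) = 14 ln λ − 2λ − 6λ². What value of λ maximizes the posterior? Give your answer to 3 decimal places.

λ̂_MAP = 1.000

ℓ'(λ) = 14/λ − 2 − 12λ. Setting this to zero and multiplying by λ: 12λ² + 2λ − 14 = 0.
λ = (−2 + √(2² + 4·12·14)) / (2·12) = (−2 + √676) / 24 = (−2 + 26)/24 = 1.
ℓ''(λ) = −14/λ² − 12 < 0, confirming a maximum.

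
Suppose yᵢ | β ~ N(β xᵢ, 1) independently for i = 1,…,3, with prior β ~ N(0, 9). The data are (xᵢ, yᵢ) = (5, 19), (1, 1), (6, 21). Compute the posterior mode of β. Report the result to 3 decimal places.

β̂_MAP = 3.574

log p(β | y) = −Σ(yᵢ − βxᵢ)²/(2·1) − β²/(2·9) + const.
Setting the derivative to zero: Σxᵢ(yᵢ − βxᵢ)/1 − β/9 = 0, so β = Σxᵢyᵢ / (Σxᵢ² + σ²/τ²).
Σxᵢyᵢ = 5·19 + 1·1 + 6·21 = 222; Σxᵢ² = 62; σ²/τ² = 1/9.
β̂_MAP = 222 / (62 + 1/9) = 222/(559/9) = 1998/559 ≈ 3.574.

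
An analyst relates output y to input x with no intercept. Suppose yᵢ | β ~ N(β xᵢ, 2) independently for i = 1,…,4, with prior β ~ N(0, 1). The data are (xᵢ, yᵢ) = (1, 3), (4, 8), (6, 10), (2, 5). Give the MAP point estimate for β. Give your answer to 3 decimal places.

log p(β | y) = −Σ(yᵢ − βxᵢ)²/(2·2) − β²/(2·1) + const.
Setting the derivative to zero: Σxᵢ(yᵢ − βxᵢ)/2 − β/1 = 0, so β = Σxᵢyᵢ / (Σxᵢ² + σ²/τ²).
Σxᵢyᵢ = 1·3 + 4·8 + 6·10 + 2·5 = 105; Σxᵢ² = 57; σ²/τ² = 2.
β̂_MAP = 105 / (57 + 2) = 105/59 ≈ 1.780.

β̂_MAP = 1.780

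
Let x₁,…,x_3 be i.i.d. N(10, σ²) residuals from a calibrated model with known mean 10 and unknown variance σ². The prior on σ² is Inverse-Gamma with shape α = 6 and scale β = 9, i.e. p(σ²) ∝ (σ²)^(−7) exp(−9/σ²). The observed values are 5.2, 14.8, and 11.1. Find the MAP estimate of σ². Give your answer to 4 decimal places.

Sum of squared deviations about the known mean: SS = (5.2−10)² + (14.8−10)² + (11.1−10)² = 47.29.
The Normal likelihood contributes (σ²)^(−n/2) exp(−SS/(2σ²)), so the posterior is Inverse-Gamma(α + n/2, β + SS/2) = Inverse-Gamma(7.5, 32.645).
The mode of Inverse-Gamma(a, b) is b/(a+1) = 32.645/8.5 ≈ 3.8406.

σ̂²_MAP = 3.8406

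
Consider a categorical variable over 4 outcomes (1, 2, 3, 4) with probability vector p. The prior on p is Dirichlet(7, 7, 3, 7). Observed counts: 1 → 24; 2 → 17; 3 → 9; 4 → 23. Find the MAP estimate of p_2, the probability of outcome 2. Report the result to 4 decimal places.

MAP estimate: 0.2473

The posterior is Dirichlet(αᵢ + nᵢ) = Dirichlet(31, 24, 12, 30).
For a Dirichlet(a₁,…,a_K) with all aᵢ > 1, the mode has j-th component (aⱼ − 1)/(Σaᵢ − K).
Here Σaᵢ = 97 and K = 4, so p_2 = (24 − 1)/(97 − 4) = 23/93 ≈ 0.2473.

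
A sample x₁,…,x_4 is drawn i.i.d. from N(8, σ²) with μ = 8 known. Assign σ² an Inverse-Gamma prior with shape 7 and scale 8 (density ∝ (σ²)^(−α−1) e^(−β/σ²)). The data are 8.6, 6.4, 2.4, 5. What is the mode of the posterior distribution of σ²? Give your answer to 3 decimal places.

Sum of squared deviations about the known mean: SS = (8.6−8)² + (6.4−8)² + (2.4−8)² + (5−8)² = 43.28.
The Normal likelihood contributes (σ²)^(−n/2) exp(−SS/(2σ²)), so the posterior is Inverse-Gamma(α + n/2, β + SS/2) = Inverse-Gamma(9, 29.64).
The mode of Inverse-Gamma(a, b) is b/(a+1) = 29.64/10 ≈ 2.964.

σ̂²_MAP = 2.964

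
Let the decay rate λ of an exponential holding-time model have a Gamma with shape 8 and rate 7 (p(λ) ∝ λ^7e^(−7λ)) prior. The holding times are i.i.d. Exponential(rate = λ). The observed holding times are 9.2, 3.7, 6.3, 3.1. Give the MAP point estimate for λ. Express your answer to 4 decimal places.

The Exponential(rate=λ) likelihood is ∝ λ^n e^(−λΣtᵢ). Here n = 4 and Σtᵢ = 9.2 + 3.7 + 6.3 + 3.1 = 22.3.
Posterior ∝ λ^7e^(−7λ) · λ^4e^(−22.3λ) = λ^11e^(−29.3λ), i.e. Gamma(12, 29.3).
Mode = (a−1)/b = 11/29.3 ≈ 0.3754.

λ̂_MAP = 0.3754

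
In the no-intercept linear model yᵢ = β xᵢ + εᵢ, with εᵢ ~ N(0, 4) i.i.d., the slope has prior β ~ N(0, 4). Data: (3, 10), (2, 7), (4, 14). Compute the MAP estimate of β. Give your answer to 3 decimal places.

log p(β | y) = −Σ(yᵢ − βxᵢ)²/(2·4) − β²/(2·4) + const.
Setting the derivative to zero: Σxᵢ(yᵢ − βxᵢ)/4 − β/4 = 0, so β = Σxᵢyᵢ / (Σxᵢ² + σ²/τ²).
Σxᵢyᵢ = 3·10 + 2·7 + 4·14 = 100; Σxᵢ² = 29; σ²/τ² = 1.
β̂_MAP = 100 / (29 + 1) = 100/30 ≈ 3.333.

β̂_MAP = 3.333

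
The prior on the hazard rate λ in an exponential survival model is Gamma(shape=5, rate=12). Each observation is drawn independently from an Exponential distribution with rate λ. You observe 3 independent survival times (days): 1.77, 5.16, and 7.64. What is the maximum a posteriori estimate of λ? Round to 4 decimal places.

The Exponential(rate=λ) likelihood is ∝ λ^n e^(−λΣtᵢ). Here n = 3 and Σtᵢ = 1.77 + 5.16 + 7.64 = 14.57.
Posterior ∝ λ^4e^(−12λ) · λ^3e^(−14.57λ) = λ^7e^(−26.57λ), i.e. Gamma(8, 26.57).
Mode = (a−1)/b = 7/26.57 ≈ 0.2635.

λ̂_MAP = 0.2635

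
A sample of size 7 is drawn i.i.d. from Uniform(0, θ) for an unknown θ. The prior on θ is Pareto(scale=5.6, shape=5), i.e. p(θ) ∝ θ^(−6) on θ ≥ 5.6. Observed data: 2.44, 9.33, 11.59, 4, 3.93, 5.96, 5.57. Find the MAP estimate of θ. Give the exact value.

θ̂_MAP = 11.59

The Uniform(0, θ) likelihood is θ^(−n) for θ ≥ max(xᵢ), zero otherwise. Here max(xᵢ) = 11.59.
Posterior ∝ θ^(−6) · θ^(−7) = θ^(−13) on θ ≥ max(5.6, 11.59) = 11.59.
This density is strictly decreasing in θ, so the posterior mode lies at the lower boundary of the support.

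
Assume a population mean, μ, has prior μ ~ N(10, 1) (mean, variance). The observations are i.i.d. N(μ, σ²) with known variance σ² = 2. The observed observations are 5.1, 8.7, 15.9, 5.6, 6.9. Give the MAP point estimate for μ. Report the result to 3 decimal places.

μ̂_MAP = 8.886

n = 5; x̄ = (5.1 + 8.7 + 15.9 + 5.6 + 6.9)/5 = 42.2/5 = 8.44.
For a Normal prior and Normal likelihood with known variance, the posterior is Normal; its mode equals its mean, the precision-weighted average.
Prior precision 1/σ₀² = 1/1 = 1; data precision n/σ² = 5/2 = 2.5.
μ̂ = (1·10 + 2.5·8.44) / (1 + 2.5) = 31.1/3.5 = 311/35 ≈ 8.886.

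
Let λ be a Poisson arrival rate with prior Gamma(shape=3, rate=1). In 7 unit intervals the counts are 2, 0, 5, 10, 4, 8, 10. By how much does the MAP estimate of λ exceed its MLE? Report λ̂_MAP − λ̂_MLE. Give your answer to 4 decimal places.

Σxᵢ = 39. Posterior is Gamma(42, 8); MAP = (42−1)/8 = 41/8 ≈ 5.12500.
MLE = x̄ = 39/7 ≈ 5.57143.
Difference = 41/8 − 39/7 = -25/56 ≈ -0.4464.

MAP − MLE = -0.4464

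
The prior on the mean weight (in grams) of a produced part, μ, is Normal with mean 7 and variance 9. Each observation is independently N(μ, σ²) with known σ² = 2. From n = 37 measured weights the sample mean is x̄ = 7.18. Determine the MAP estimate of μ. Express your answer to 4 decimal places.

n = 37, x̄ = 7.18.
For a Normal prior and Normal likelihood with known variance, the posterior is Normal; its mode equals its mean, the precision-weighted average.
Prior precision 1/σ₀² = 1/9; data precision n/σ² = 37/2 = 18.5.
μ̂ = ((1/9)·7 + 18.5·7.18) / (1/9 + 18.5) = (120247/900)/(335/18) = 120247/16750 ≈ 7.1789.

μ̂_MAP = 7.1789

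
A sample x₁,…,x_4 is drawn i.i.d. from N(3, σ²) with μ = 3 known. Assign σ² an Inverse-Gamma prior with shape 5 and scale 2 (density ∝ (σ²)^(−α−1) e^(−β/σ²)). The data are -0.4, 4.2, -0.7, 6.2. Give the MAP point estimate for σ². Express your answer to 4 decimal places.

Sum of squared deviations about the known mean: SS = (-0.4−3)² + (4.2−3)² + (-0.7−3)² + (6.2−3)² = 36.93.
The Normal likelihood contributes (σ²)^(−n/2) exp(−SS/(2σ²)), so the posterior is Inverse-Gamma(α + n/2, β + SS/2) = Inverse-Gamma(7, 20.465).
The mode of Inverse-Gamma(a, b) is b/(a+1) = 20.465/8 ≈ 2.5581.

σ̂²_MAP = 2.5581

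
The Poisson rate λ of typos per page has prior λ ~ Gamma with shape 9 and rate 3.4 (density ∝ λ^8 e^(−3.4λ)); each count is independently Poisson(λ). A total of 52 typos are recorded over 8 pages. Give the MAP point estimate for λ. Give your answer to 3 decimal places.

Σxᵢ = 52, n = 8.
Posterior ∝ λ^8e^(−3.4λ) · λ^52e^(−8λ) = λ^60e^(−11.4λ), i.e. Gamma(shape=61, rate=11.4).
The mode of a Gamma(a, b) with a ≥ 1 (shape–rate) is (a−1)/b = 60/11.4 ≈ 5.263.

λ̂_MAP = 5.263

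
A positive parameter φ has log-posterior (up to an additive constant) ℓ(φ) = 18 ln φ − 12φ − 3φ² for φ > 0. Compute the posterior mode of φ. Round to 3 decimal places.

φ̂_MAP = 1.000

ℓ'(φ) = 18/φ − 12 − 6φ. Setting this to zero and multiplying by φ: 6φ² + 12φ − 18 = 0.
φ = (−12 + √(12² + 4·6·18)) / (2·6) = (−12 + √576) / 12 = (−12 + 24)/12 = 1.
ℓ''(φ) = −18/φ² − 6 < 0, confirming a maximum.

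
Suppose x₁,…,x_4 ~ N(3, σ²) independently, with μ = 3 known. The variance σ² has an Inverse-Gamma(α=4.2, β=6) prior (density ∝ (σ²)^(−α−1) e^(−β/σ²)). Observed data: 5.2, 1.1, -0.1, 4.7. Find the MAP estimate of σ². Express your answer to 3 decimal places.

Sum of squared deviations about the known mean: SS = (5.2−3)² + (1.1−3)² + (-0.1−3)² + (4.7−3)² = 20.95.
The Normal likelihood contributes (σ²)^(−n/2) exp(−SS/(2σ²)), so the posterior is Inverse-Gamma(α + n/2, β + SS/2) = Inverse-Gamma(6.2, 16.475).
The mode of Inverse-Gamma(a, b) is b/(a+1) = 16.475/7.2 ≈ 2.288.

σ̂²_MAP = 2.288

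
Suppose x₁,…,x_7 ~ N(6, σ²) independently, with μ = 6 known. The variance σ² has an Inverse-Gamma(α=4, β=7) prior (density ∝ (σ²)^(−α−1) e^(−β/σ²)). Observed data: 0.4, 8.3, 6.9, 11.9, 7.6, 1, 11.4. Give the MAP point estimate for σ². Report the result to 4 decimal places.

Sum of squared deviations about the known mean: SS = (0.4−6)² + (8.3−6)² + (6.9−6)² + (11.9−6)² + (7.6−6)² + (1−6)² + (11.4−6)² = 128.99.
The Normal likelihood contributes (σ²)^(−n/2) exp(−SS/(2σ²)), so the posterior is Inverse-Gamma(α + n/2, β + SS/2) = Inverse-Gamma(7.5, 71.495).
The mode of Inverse-Gamma(a, b) is b/(a+1) = 71.495/8.5 ≈ 8.4112.

σ̂²_MAP = 8.4112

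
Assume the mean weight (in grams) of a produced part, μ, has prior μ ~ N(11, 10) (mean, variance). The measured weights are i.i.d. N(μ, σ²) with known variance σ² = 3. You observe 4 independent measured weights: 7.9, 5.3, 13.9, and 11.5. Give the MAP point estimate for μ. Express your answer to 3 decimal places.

μ̂_MAP = 9.744

n = 4; x̄ = (7.9 + 5.3 + 13.9 + 11.5)/4 = 38.6/4 = 9.65.
For a Normal prior and Normal likelihood with known variance, the posterior is Normal; its mode equals its mean, the precision-weighted average.
Prior precision 1/σ₀² = 1/10 = 0.1; data precision n/σ² = 4/3.
μ̂ = (0.1·11 + (4/3)·9.65) / (0.1 + 4/3) = (419/30)/(43/30) = 419/43 ≈ 9.744.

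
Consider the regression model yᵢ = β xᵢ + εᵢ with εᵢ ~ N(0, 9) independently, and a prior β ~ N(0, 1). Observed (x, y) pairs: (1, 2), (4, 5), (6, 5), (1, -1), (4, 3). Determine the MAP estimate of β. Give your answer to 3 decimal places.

log p(β | y) = −Σ(yᵢ − βxᵢ)²/(2·9) − β²/(2·1) + const.
Setting the derivative to zero: Σxᵢ(yᵢ − βxᵢ)/9 − β/1 = 0, so β = Σxᵢyᵢ / (Σxᵢ² + σ²/τ²).
Σxᵢyᵢ = 1·2 + 4·5 + 6·5 + 1·(-1) + 4·3 = 63; Σxᵢ² = 70; σ²/τ² = 9.
β̂_MAP = 63 / (70 + 9) = 63/79 ≈ 0.797.

β̂_MAP = 0.797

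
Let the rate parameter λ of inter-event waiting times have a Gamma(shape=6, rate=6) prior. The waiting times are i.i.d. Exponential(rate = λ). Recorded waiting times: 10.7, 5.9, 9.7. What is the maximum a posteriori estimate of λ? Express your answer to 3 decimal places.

λ̂_MAP = 0.248

The Exponential(rate=λ) likelihood is ∝ λ^n e^(−λΣtᵢ). Here n = 3 and Σtᵢ = 10.7 + 5.9 + 9.7 = 26.3.
Posterior ∝ λ^5e^(−6λ) · λ^3e^(−26.3λ) = λ^8e^(−32.3λ), i.e. Gamma(9, 32.3).
Mode = (a−1)/b = 8/32.3 ≈ 0.248.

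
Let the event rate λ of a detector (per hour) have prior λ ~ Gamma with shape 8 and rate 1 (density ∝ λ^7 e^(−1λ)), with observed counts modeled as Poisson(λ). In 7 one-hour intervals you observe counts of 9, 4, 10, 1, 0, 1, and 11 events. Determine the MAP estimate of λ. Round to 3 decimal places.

λ̂_MAP = 5.375

Σxᵢ = 9+4+10+1+0+1+11 = 36, with n = 7.
Posterior ∝ λ^7e^(−1λ) · λ^36e^(−7λ) = λ^43e^(−8λ), i.e. Gamma(shape=44, rate=8).
The mode of a Gamma(a, b) with a ≥ 1 (shape–rate) is (a−1)/b = 43/8 ≈ 5.375.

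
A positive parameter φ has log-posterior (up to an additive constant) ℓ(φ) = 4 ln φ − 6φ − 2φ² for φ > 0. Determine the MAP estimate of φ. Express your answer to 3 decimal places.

ℓ'(φ) = 4/φ − 6 − 4φ. Setting this to zero and multiplying by φ: 4φ² + 6φ − 4 = 0.
φ = (−6 + √(6² + 4·4·4)) / (2·4) = (−6 + √100) / 8 = (−6 + 10)/8 = 1/2.
ℓ''(φ) = −4/φ² − 4 < 0, confirming a maximum.

φ̂_MAP = 0.500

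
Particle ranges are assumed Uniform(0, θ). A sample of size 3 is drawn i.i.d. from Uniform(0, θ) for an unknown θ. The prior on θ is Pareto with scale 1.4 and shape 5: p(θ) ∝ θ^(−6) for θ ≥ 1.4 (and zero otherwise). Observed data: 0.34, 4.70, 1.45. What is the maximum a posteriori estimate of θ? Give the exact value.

θ̂_MAP = 4.70

The Uniform(0, θ) likelihood is θ^(−n) for θ ≥ max(xᵢ), zero otherwise. Here max(xᵢ) = 4.70.
Posterior ∝ θ^(−6) · θ^(−3) = θ^(−9) on θ ≥ max(1.4, 4.70) = 4.70.
This density is strictly decreasing in θ, so the posterior mode lies at the lower boundary of the support.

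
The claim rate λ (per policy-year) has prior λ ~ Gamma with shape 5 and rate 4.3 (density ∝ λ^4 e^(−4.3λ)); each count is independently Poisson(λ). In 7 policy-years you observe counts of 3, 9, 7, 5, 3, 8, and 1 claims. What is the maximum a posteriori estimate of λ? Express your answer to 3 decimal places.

λ̂_MAP = 3.540

Σxᵢ = 3+9+7+5+3+8+1 = 36, with n = 7.
Posterior ∝ λ^4e^(−4.3λ) · λ^36e^(−7λ) = λ^40e^(−11.3λ), i.e. Gamma(shape=41, rate=11.3).
The mode of a Gamma(a, b) with a ≥ 1 (shape–rate) is (a−1)/b = 40/11.3 ≈ 3.540.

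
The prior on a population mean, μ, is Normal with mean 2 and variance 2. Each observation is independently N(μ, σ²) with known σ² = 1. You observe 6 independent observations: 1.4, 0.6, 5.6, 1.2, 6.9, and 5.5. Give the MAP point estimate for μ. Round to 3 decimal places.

μ̂_MAP = 3.415

n = 6; x̄ = (1.4 + 0.6 + 5.6 + 1.2 + 6.9 + 5.5)/6 = 21.2/6 = 53/15 ≈ 3.5333.
For a Normal prior and Normal likelihood with known variance, the posterior is Normal; its mode equals its mean, the precision-weighted average.
Prior precision 1/σ₀² = 1/2 = 0.5; data precision n/σ² = 6/1 = 6.
μ̂ = (0.5·2 + 6·(53/15)) / (0.5 + 6) = 22.2/6.5 = 222/65 ≈ 3.415.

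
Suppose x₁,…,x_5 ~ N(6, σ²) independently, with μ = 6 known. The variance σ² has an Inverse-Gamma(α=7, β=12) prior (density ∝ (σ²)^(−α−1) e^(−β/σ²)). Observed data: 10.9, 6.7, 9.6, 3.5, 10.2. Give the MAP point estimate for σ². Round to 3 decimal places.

Sum of squared deviations about the known mean: SS = (10.9−6)² + (6.7−6)² + (9.6−6)² + (3.5−6)² + (10.2−6)² = 61.35.
The Normal likelihood contributes (σ²)^(−n/2) exp(−SS/(2σ²)), so the posterior is Inverse-Gamma(α + n/2, β + SS/2) = Inverse-Gamma(9.5, 42.675).
The mode of Inverse-Gamma(a, b) is b/(a+1) = 42.675/10.5 ≈ 4.064.

σ̂²_MAP = 4.064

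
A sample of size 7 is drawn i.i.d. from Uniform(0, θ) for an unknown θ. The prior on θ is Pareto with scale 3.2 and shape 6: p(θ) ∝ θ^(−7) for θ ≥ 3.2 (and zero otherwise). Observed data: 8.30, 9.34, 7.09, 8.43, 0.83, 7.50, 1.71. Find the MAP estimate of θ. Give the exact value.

θ̂_MAP = 9.34

The Uniform(0, θ) likelihood is θ^(−n) for θ ≥ max(xᵢ), zero otherwise. Here max(xᵢ) = 9.34.
Posterior ∝ θ^(−7) · θ^(−7) = θ^(−14) on θ ≥ max(3.2, 9.34) = 9.34.
This density is strictly decreasing in θ, so the posterior mode lies at the lower boundary of the support.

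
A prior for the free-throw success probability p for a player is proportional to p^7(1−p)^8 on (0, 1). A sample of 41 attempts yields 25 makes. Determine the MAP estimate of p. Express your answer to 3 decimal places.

The prior density ∝ p^7(1−p)^8 is the kernel of Beta(8, 9).
Data: 25 successes in 41 trials. The binomial likelihood contributes p^25(1−p)^16, so the posterior is Beta(8+25, 9+16) = Beta(33, 25).
For Beta(a, b) with a, b > 1 the mode is (a−1)/(a+b−2) = 32/56 ≈ 0.571.

p̂_MAP = 0.571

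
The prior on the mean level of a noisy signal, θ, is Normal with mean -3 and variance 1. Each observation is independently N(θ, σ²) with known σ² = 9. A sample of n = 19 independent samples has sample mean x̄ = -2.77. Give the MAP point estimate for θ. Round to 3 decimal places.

n = 19, x̄ = -2.77.
For a Normal prior and Normal likelihood with known variance, the posterior is Normal; its mode equals its mean, the precision-weighted average.
Prior precision 1/σ₀² = 1/1 = 1; data precision n/σ² = 19/9.
θ̂ = (1·(-3) + (19/9)·(-2.77)) / (1 + 19/9) = (-7963/900)/(28/9) = -7963/2800 ≈ -2.844.

θ̂_MAP = -2.844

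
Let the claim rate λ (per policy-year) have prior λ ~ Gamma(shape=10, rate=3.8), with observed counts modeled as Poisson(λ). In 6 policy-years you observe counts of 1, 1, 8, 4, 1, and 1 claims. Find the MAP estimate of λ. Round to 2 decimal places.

Σxᵢ = 1+1+8+4+1+1 = 16, with n = 6.
Posterior ∝ λ^9e^(−3.8λ) · λ^16e^(−6λ) = λ^25e^(−9.8λ), i.e. Gamma(shape=26, rate=9.8).
The mode of a Gamma(a, b) with a ≥ 1 (shape–rate) is (a−1)/b = 25/9.8 ≈ 2.55.

λ̂_MAP = 2.55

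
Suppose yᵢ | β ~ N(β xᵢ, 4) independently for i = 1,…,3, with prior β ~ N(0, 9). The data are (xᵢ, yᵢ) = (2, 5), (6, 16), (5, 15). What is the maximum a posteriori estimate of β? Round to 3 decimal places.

β̂_MAP = 2.766

log p(β | y) = −Σ(yᵢ − βxᵢ)²/(2·4) − β²/(2·9) + const.
Setting the derivative to zero: Σxᵢ(yᵢ − βxᵢ)/4 − β/9 = 0, so β = Σxᵢyᵢ / (Σxᵢ² + σ²/τ²).
Σxᵢyᵢ = 2·5 + 6·16 + 5·15 = 181; Σxᵢ² = 65; σ²/τ² = 4/9.
β̂_MAP = 181 / (65 + 4/9) = 181/(589/9) = 1629/589 ≈ 2.766.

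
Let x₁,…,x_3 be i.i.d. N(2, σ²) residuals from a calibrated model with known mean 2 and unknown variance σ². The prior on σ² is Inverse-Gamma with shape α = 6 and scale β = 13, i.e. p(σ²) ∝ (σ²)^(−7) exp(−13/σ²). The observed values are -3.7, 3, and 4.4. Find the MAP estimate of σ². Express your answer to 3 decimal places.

Sum of squared deviations about the known mean: SS = (-3.7−2)² + (3−2)² + (4.4−2)² = 39.25.
The Normal likelihood contributes (σ²)^(−n/2) exp(−SS/(2σ²)), so the posterior is Inverse-Gamma(α + n/2, β + SS/2) = Inverse-Gamma(7.5, 32.625).
The mode of Inverse-Gamma(a, b) is b/(a+1) = 32.625/8.5 ≈ 3.838.

σ̂²_MAP = 3.838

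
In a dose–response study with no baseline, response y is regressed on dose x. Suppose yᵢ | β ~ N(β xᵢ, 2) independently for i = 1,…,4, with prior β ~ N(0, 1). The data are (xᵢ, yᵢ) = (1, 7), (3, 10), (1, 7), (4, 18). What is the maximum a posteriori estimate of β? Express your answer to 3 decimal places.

β̂_MAP = 4.000

log p(β | y) = −Σ(yᵢ − βxᵢ)²/(2·2) − β²/(2·1) + const.
Setting the derivative to zero: Σxᵢ(yᵢ − βxᵢ)/2 − β/1 = 0, so β = Σxᵢyᵢ / (Σxᵢ² + σ²/τ²).
Σxᵢyᵢ = 1·7 + 3·10 + 1·7 + 4·18 = 116; Σxᵢ² = 27; σ²/τ² = 2.
β̂_MAP = 116 / (27 + 2) = 116/29 ≈ 4.000.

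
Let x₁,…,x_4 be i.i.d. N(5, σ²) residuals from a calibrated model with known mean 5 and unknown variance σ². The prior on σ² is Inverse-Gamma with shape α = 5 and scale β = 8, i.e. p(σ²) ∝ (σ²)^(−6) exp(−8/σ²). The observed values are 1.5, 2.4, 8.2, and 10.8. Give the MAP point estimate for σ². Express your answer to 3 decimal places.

Sum of squared deviations about the known mean: SS = (1.5−5)² + (2.4−5)² + (8.2−5)² + (10.8−5)² = 62.89.
The Normal likelihood contributes (σ²)^(−n/2) exp(−SS/(2σ²)), so the posterior is Inverse-Gamma(α + n/2, β + SS/2) = Inverse-Gamma(7, 39.445).
The mode of Inverse-Gamma(a, b) is b/(a+1) = 39.445/8 ≈ 4.931.

σ̂²_MAP = 4.931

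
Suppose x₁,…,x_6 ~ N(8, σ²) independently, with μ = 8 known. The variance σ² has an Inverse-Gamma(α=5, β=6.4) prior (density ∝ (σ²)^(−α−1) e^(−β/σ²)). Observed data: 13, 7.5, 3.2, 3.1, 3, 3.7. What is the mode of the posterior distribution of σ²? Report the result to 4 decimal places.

Sum of squared deviations about the known mean: SS = (13−8)² + (7.5−8)² + (3.2−8)² + (3.1−8)² + (3−8)² + (3.7−8)² = 115.79.
The Normal likelihood contributes (σ²)^(−n/2) exp(−SS/(2σ²)), so the posterior is Inverse-Gamma(α + n/2, β + SS/2) = Inverse-Gamma(8, 64.295).
The mode of Inverse-Gamma(a, b) is b/(a+1) = 64.295/9 ≈ 7.1439.

σ̂²_MAP = 7.1439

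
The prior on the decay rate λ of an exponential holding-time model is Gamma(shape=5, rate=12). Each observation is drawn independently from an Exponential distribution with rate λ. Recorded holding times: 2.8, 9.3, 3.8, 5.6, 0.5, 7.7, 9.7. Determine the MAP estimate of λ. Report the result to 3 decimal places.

λ̂_MAP = 0.214

The Exponential(rate=λ) likelihood is ∝ λ^n e^(−λΣtᵢ). Here n = 7 and Σtᵢ = 2.8 + 9.3 + 3.8 + 5.6 + 0.5 + 7.7 + 9.7 = 39.4.
Posterior ∝ λ^4e^(−12λ) · λ^7e^(−39.4λ) = λ^11e^(−51.4λ), i.e. Gamma(12, 51.4).
Mode = (a−1)/b = 11/51.4 ≈ 0.214.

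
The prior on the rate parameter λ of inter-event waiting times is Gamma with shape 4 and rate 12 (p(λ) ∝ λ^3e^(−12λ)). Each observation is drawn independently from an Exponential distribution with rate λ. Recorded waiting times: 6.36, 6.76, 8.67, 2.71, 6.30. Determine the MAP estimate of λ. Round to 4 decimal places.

λ̂_MAP = 0.1869

The Exponential(rate=λ) likelihood is ∝ λ^n e^(−λΣtᵢ). Here n = 5 and Σtᵢ = 6.36 + 6.76 + 8.67 + 2.71 + 6.30 = 30.80.
Posterior ∝ λ^3e^(−12λ) · λ^5e^(−30.80λ) = λ^8e^(−42.80λ), i.e. Gamma(9, 42.80).
Mode = (a−1)/b = 8/42.80 ≈ 0.1869.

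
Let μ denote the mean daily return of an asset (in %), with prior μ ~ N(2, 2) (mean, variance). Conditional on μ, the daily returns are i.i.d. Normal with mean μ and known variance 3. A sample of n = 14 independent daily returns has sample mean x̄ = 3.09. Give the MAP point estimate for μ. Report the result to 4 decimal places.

n = 14, x̄ = 3.09.
For a Normal prior and Normal likelihood with known variance, the posterior is Normal; its mode equals its mean, the precision-weighted average.
Prior precision 1/σ₀² = 1/2 = 0.5; data precision n/σ² = 14/3.
μ̂ = (0.5·2 + (14/3)·3.09) / (0.5 + 14/3) = 15.42/(31/6) = 2313/775 ≈ 2.9845.

μ̂_MAP = 2.9845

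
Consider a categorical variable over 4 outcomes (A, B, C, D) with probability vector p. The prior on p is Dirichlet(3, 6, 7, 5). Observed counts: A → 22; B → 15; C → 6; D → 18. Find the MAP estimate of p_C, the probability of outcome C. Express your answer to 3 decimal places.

MAP estimate of p_C = 0.154

The posterior is Dirichlet(αᵢ + nᵢ) = Dirichlet(25, 21, 13, 23).
For a Dirichlet(a₁,…,a_K) with all aᵢ > 1, the mode has j-th component (aⱼ − 1)/(Σaᵢ − K).
Here Σaᵢ = 82 and K = 4, so p_C = (13 − 1)/(82 − 4) = 12/78 ≈ 0.154.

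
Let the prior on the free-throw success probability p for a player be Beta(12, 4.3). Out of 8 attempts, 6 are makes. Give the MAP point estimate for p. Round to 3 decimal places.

Prior: Beta(12, 4.3).
Data: 6 successes in 8 trials. The binomial likelihood contributes p^6(1−p)^2, so the posterior is Beta(12+6, 4.3+2) = Beta(18, 6.3).
For Beta(a, b) with a, b > 1 the mode is (a−1)/(a+b−2) = 17/22.3 ≈ 0.762.

p̂_MAP = 0.762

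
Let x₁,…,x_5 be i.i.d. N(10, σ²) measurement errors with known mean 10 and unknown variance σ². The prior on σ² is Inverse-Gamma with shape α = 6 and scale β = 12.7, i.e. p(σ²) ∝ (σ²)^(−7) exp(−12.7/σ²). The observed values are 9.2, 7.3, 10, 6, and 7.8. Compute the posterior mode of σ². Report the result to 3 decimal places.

σ̂²_MAP = 2.851

Sum of squared deviations about the known mean: SS = (9.2−10)² + (7.3−10)² + (10−10)² + (6−10)² + (7.8−10)² = 28.77.
The Normal likelihood contributes (σ²)^(−n/2) exp(−SS/(2σ²)), so the posterior is Inverse-Gamma(α + n/2, β + SS/2) = Inverse-Gamma(8.5, 27.085).
The mode of Inverse-Gamma(a, b) is b/(a+1) = 27.085/9.5 ≈ 2.851.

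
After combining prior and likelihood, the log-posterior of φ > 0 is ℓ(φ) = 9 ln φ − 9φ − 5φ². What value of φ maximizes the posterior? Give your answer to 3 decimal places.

φ̂_MAP = 0.600

ℓ'(φ) = 9/φ − 9 − 10φ. Setting this to zero and multiplying by φ: 10φ² + 9φ − 9 = 0.
φ = (−9 + √(9² + 4·10·9)) / (2·10) = (−9 + √441) / 20 = (−9 + 21)/20 = 3/5.
ℓ''(φ) = −9/φ² − 10 < 0, confirming a maximum.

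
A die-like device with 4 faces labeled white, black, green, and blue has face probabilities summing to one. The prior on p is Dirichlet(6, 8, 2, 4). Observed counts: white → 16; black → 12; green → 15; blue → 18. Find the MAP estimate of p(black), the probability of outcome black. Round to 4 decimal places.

MAP estimate of p(black) = 0.2468

The posterior is Dirichlet(αᵢ + nᵢ) = Dirichlet(22, 20, 17, 22).
For a Dirichlet(a₁,…,a_K) with all aᵢ > 1, the mode has j-th component (aⱼ − 1)/(Σaᵢ − K).
Here Σaᵢ = 81 and K = 4, so p(black) = (20 − 1)/(81 − 4) = 19/77 ≈ 0.2468.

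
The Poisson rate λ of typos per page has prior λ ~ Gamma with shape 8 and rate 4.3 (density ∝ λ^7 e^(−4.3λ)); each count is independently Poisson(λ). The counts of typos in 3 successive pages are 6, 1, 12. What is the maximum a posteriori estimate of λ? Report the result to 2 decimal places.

λ̂_MAP = 3.56

Σxᵢ = 6+1+12 = 19, with n = 3.
Posterior ∝ λ^7e^(−4.3λ) · λ^19e^(−3λ) = λ^26e^(−7.3λ), i.e. Gamma(shape=27, rate=7.3).
The mode of a Gamma(a, b) with a ≥ 1 (shape–rate) is (a−1)/b = 26/7.3 ≈ 3.56.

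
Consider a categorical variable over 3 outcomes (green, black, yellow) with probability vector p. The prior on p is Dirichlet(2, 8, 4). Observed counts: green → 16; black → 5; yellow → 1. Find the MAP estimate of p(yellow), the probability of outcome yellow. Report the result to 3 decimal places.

MAP estimate of p(yellow) = 0.121

The posterior is Dirichlet(αᵢ + nᵢ) = Dirichlet(18, 13, 5).
For a Dirichlet(a₁,…,a_K) with all aᵢ > 1, the mode has j-th component (aⱼ − 1)/(Σaᵢ − K).
Here Σaᵢ = 36 and K = 3, so p(yellow) = (5 − 1)/(36 − 3) = 4/33 ≈ 0.121.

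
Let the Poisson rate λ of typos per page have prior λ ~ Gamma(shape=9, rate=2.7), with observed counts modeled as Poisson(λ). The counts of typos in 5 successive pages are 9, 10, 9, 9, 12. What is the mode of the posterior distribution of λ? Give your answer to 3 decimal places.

Σxᵢ = 9+10+9+9+12 = 49, with n = 5.
Posterior ∝ λ^8e^(−2.7λ) · λ^49e^(−5λ) = λ^57e^(−7.7λ), i.e. Gamma(shape=58, rate=7.7).
The mode of a Gamma(a, b) with a ≥ 1 (shape–rate) is (a−1)/b = 57/7.7 ≈ 7.403.

λ̂_MAP = 7.403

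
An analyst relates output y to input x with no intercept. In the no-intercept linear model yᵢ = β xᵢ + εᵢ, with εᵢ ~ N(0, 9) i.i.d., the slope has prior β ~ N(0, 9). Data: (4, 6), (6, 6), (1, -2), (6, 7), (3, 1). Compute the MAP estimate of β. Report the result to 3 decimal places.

β̂_MAP = 1.040

log p(β | y) = −Σ(yᵢ − βxᵢ)²/(2·9) − β²/(2·9) + const.
Setting the derivative to zero: Σxᵢ(yᵢ − βxᵢ)/9 − β/9 = 0, so β = Σxᵢyᵢ / (Σxᵢ² + σ²/τ²).
Σxᵢyᵢ = 4·6 + 6·6 + 1·(-2) + 6·7 + 3·1 = 103; Σxᵢ² = 98; σ²/τ² = 1.
β̂_MAP = 103 / (98 + 1) = 103/99 ≈ 1.040.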